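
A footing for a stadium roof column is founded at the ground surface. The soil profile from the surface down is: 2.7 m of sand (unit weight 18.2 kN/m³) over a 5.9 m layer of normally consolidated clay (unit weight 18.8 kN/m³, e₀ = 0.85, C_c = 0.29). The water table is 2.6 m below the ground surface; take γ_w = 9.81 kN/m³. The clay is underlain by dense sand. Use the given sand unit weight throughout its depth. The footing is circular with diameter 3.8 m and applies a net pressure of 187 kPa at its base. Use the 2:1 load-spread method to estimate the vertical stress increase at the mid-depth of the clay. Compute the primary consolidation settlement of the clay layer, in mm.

S_c ≈ 137 mm

Mid-depth of clay below the ground surface: z = 2.7 + 5.9/2 = 5.65 m.
Total vertical stress at mid-clay: σ_v = 18.2×2.7 + 18.8×2.95 = 104.6 kPa.
Pore pressure: u = 9.81×(5.65 − 2.6) = 29.921 kPa.
Initial effective stress: σ'_0 = σ_v − u = 104.6 − 29.921 = 74.679 kPa.
Stress increase at mid-clay by the 2:1 spreading method:
Δσ ≈ qD²/(D+z)² = 187×3.8²/(3.8+5.65)² = 30.237 kPa
Final effective stress: σ'_f = σ'_0 + Δσ = 74.679 + 30.237 = 104.92 kPa.
Normally consolidated clay, so the full stress increment lies on the virgin compression line:
S_c = C_c·H/(1+e₀)·log₁₀(σ'_f/σ'_0) = 0.29×5.9/(1+0.85)×log₁₀(104.92/74.679)
    = 0.92486 × 0.14766 = 0.1366 m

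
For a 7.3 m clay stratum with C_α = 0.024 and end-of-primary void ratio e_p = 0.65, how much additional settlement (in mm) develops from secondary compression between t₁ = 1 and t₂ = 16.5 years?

Secondary compression: S_s = C_α·H/(1+e_p)·log₁₀(t₂/t₁)
S_s = 0.024×7.3/(1+0.65)×log₁₀(16.5/1)
    = 0.1062 × 1.217 = 0.1293 m

S_s ≈ 129 mm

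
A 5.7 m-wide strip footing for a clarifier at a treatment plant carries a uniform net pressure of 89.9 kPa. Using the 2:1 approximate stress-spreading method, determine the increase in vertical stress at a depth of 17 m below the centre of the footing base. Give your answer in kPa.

Δσ_z ≈ 22.6 kPa

By the 2:1 method the load spreads at 1 horizontal : 2 vertical, so at depth z the loaded area has grown by z in each plan dimension:
Δσ = qB/(B+z) = 89.9×5.7/(5.7+17) = 22.574 kPa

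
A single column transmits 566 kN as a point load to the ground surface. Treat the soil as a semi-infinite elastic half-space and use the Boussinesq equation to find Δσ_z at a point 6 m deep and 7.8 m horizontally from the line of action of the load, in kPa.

Δσ_z ≈ 0.633 kPa

Boussinesq vertical stress below a point load on an elastic half-space:
Δσ_z = 3P/(2πz²) · [1 + (r/z)²]^(−5/2)
r/z = 7.8/6 = 1.3; [1+(r/z)²]^(−5/2) = 0.08426.
Δσ_z = 3×566/(2π×6²) × 0.08426 = 7.5068 × 0.08426 = 0.6325 kPa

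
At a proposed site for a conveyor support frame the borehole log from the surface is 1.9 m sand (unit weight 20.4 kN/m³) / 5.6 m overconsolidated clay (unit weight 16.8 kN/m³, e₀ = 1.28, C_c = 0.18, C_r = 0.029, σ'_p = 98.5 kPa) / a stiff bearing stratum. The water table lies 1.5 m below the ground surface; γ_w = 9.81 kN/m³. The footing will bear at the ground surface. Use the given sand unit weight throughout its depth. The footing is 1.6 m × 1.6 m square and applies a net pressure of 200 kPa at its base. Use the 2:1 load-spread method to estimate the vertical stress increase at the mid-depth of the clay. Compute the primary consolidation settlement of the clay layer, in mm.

S_c ≈ 6.58 mm

Mid-depth of clay below the ground surface: z = 1.9 + 5.6/2 = 4.7 m.
Total vertical stress at mid-clay: σ_v = 20.4×1.9 + 16.8×2.8 = 85.8 kPa.
Pore pressure: u = 9.81×(4.7 − 1.5) = 31.392 kPa.
Initial effective stress: σ'_0 = σ_v − u = 85.8 − 31.392 = 54.408 kPa.
Stress increase at mid-clay by the 2:1 spreading method:
Δσ = qBL/((B+z)(L+z)) = 200×1.6×1.6/((1.6+4.7)(1.6+4.7)) = 12.9 kPa
Final effective stress: σ'_f = 54.408 + 12.9 = 67.308 kPa.
σ'_f = 67.308 ≤ σ'_p = 98.5 kPa, so the clay remains overconsolidated and only the recompression index applies:
S_c = C_r·H/(1+e₀)·log₁₀(σ'_f/σ'_0) = 0.029×5.6/2.28×log₁₀(67.308/54.408)
    = 0.071227 × 0.092404 = 0.006582 m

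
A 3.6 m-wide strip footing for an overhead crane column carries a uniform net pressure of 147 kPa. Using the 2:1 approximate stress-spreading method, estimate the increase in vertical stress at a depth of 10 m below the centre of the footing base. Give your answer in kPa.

Δσ_z ≈ 38.9 kPa

By the 2:1 method the load spreads at 1 horizontal : 2 vertical, so at depth z the loaded area has grown by z in each plan dimension:
Δσ = qB/(B+z) = 147×3.6/(3.6+10) = 38.912 kPa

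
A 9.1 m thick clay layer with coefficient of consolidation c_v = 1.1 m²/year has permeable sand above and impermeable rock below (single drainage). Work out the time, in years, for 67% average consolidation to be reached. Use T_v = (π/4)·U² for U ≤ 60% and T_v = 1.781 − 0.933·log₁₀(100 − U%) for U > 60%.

t ≈ 27.4 years

Drainage path length: H_d = H = 9.1 m (single drainage).
U > 60%: T_v = 1.781 − 0.933·log₁₀(100 − 67) = 0.36423.
t = T_v·H_d²/c_v = 0.36423×9.1²/1.1 = 27.42 years.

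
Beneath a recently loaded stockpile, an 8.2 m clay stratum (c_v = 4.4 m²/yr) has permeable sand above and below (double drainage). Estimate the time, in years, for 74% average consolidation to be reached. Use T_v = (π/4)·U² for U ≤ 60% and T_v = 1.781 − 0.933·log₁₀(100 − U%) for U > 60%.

Drainage path length: H_d = H/2 = 4.1 m (double drainage).
U > 60%: T_v = 1.781 − 0.933·log₁₀(100 − 74) = 0.46083.
t = T_v·H_d²/c_v = 0.46083×4.1²/4.4 = 1.761 years.

t ≈ 1.76 years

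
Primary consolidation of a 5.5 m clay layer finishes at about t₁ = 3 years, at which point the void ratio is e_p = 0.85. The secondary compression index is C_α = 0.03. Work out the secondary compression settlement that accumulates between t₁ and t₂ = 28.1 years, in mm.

Secondary compression: S_s = C_α·H/(1+e_p)·log₁₀(t₂/t₁)
S_s = 0.03×5.5/(1+0.85)×log₁₀(28.1/3)
    = 0.08919 × 0.9716 = 0.08665 m

S_s ≈ 86.7 mm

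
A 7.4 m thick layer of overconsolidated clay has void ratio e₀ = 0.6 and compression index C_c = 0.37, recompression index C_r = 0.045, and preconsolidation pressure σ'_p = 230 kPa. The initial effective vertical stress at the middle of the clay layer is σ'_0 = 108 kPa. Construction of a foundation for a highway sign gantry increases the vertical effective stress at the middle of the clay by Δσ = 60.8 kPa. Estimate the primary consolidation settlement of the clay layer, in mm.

S_c ≈ 40.4 mm

Final effective stress: σ'_f = 108 + 60.8 = 168.8 kPa.
σ'_f = 168.8 ≤ σ'_p = 230 kPa, so the clay remains overconsolidated and only the recompression index applies:
S_c = C_r·H/(1+e₀)·log₁₀(σ'_f/σ'_0) = 0.045×7.4/1.6×log₁₀(168.8/108)
    = 0.20813 × 0.19395 = 0.04037 m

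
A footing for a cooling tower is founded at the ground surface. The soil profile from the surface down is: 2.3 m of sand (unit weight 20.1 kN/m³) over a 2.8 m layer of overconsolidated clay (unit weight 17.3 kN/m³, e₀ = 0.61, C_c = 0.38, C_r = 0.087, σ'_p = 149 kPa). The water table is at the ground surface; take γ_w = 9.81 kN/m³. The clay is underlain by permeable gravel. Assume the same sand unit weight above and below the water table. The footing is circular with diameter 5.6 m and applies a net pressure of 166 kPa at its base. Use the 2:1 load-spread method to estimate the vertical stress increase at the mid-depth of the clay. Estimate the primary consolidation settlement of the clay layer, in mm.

S_c ≈ 66.8 mm

Mid-depth of clay below the ground surface: z = 2.3 + 2.8/2 = 3.7 m.
Total vertical stress at mid-clay: σ_v = 20.1×2.3 + 17.3×1.4 = 70.45 kPa.
Pore pressure: u = 9.81×(3.7 − 0) = 36.297 kPa.
Initial effective stress: σ'_0 = σ_v − u = 70.45 − 36.297 = 34.153 kPa.
Stress increase at mid-clay by the 2:1 spreading method:
Δσ ≈ qD²/(D+z)² = 166×5.6²/(5.6+3.7)² = 60.189 kPa
Final effective stress: σ'_f = 34.153 + 60.189 = 94.342 kPa.
σ'_f = 94.342 ≤ σ'_p = 149 kPa, so the clay remains overconsolidated and only the recompression index applies:
S_c = C_r·H/(1+e₀)·log₁₀(σ'_f/σ'_0) = 0.087×2.8/1.61×log₁₀(94.342/34.153)
    = 0.1513 × 0.44128 = 0.06677 m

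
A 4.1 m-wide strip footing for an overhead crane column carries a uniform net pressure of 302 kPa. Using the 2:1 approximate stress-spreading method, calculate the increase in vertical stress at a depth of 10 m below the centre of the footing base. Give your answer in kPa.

Δσ_z ≈ 87.8 kPa

By the 2:1 method the load spreads at 1 horizontal : 2 vertical, so at depth z the loaded area has grown by z in each plan dimension:
Δσ = qB/(B+z) = 302×4.1/(4.1+10) = 87.816 kPa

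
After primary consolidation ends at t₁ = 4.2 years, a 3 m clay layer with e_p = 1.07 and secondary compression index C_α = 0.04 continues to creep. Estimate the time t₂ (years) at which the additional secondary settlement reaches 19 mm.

S_s = C_α·H/(1+e_p)·log₁₀(t₂/t₁) ⇒ log₁₀(t₂/t₁) = S_s·(1+e_p)/(C_α·H).
log₁₀(t₂/t₁) = 0.019 × (1+1.07) / (0.04×3) = 0.3278
t₂ = t₁ × 10^0.3278 = 4.2 × 2.127 = 8.933 years

t₂ ≈ 8.93 years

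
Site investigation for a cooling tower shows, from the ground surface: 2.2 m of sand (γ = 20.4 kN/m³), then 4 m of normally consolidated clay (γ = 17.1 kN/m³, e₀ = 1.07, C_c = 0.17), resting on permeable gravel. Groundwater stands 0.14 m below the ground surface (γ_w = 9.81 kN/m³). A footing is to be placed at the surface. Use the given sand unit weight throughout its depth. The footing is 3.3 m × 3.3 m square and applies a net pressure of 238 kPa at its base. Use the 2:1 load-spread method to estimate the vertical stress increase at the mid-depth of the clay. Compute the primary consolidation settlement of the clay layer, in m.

S_c ≈ 0.111 m

Mid-depth of clay below the ground surface: z = 2.2 + 4/2 = 4.2 m.
Total vertical stress at mid-clay: σ_v = 20.4×2.2 + 17.1×2 = 79.08 kPa.
Pore pressure: u = 9.81×(4.2 − 0.14) = 39.829 kPa.
Initial effective stress: σ'_0 = σ_v − u = 79.08 − 39.829 = 39.251 kPa.
Stress increase at mid-clay by the 2:1 spreading method:
Δσ = qBL/((B+z)(L+z)) = 238×3.3×3.3/((3.3+4.2)(3.3+4.2)) = 46.077 kPa
Final effective stress: σ'_f = σ'_0 + Δσ = 39.251 + 46.077 = 85.328 kPa.
Normally consolidated clay, so the full stress increment lies on the virgin compression line:
S_c = C_c·H/(1+e₀)·log₁₀(σ'_f/σ'_0) = 0.17×4/(1+1.07)×log₁₀(85.328/39.251)
    = 0.3285 × 0.33724 = 0.1108 m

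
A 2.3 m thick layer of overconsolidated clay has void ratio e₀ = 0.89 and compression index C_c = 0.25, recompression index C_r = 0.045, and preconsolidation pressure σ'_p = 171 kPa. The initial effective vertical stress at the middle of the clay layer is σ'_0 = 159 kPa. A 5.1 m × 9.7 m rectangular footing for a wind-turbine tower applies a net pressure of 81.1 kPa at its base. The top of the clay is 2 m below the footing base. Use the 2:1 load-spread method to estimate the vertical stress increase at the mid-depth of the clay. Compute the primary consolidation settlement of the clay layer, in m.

S_c ≈ 0.0203 m

Mid-depth of clay below the footing base: z = 2 + 2.3/2 = 3.15 m.
Stress increase at mid-clay by the 2:1 spreading method:
Δσ = qBL/((B+z)(L+z)) = 81.1×5.1×9.7/((5.1+3.15)(9.7+3.15)) = 37.845 kPa
Final effective stress: σ'_f = 159 + 37.845 = 196.84 kPa.
σ'_f = 196.84 > σ'_p = 171 kPa, so the stress path crosses the preconsolidation pressure — recompression up to σ'_p, then virgin compression beyond:
S_c = H/(1+e₀)·[C_r·log₁₀(σ'_p/σ'_0) + C_c·log₁₀(σ'_f/σ'_p)]
    = 2.3/1.89 × [0.045×log₁₀(171/159) + 0.25×log₁₀(196.84/171)]
    = 1.2169 × [0.001422 + 0.015279] = 0.02032 m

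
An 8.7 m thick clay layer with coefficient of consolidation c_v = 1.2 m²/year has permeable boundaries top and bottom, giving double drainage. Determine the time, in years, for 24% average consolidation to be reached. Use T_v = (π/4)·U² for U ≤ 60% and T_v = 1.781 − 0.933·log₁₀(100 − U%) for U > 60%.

Drainage path length: H_d = H/2 = 4.35 m (double drainage).
U ≤ 60%: T_v = (π/4)·U² = (π/4)×0.24² = 0.045239.
t = T_v·H_d²/c_v = 0.045239×4.35²/1.2 = 0.7134 years.

t ≈ 0.713 years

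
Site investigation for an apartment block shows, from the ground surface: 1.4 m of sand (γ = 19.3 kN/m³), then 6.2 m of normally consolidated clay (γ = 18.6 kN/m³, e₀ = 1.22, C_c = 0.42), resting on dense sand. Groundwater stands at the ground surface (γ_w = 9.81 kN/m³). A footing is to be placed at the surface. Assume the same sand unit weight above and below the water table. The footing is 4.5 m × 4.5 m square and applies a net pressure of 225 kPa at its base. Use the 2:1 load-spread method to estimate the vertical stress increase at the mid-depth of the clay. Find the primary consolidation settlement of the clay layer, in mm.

S_c ≈ 443 mm

Mid-depth of clay below the ground surface: z = 1.4 + 6.2/2 = 4.5 m.
Total vertical stress at mid-clay: σ_v = 19.3×1.4 + 18.6×3.1 = 84.68 kPa.
Pore pressure: u = 9.81×(4.5 − 0) = 44.145 kPa.
Initial effective stress: σ'_0 = σ_v − u = 84.68 − 44.145 = 40.535 kPa.
Stress increase at mid-clay by the 2:1 spreading method:
Δσ = qBL/((B+z)(L+z)) = 225×4.5×4.5/((4.5+4.5)(4.5+4.5)) = 56.25 kPa
Final effective stress: σ'_f = σ'_0 + Δσ = 40.535 + 56.25 = 96.785 kPa.
Normally consolidated clay, so the full stress increment lies on the virgin compression line:
S_c = C_c·H/(1+e₀)·log₁₀(σ'_f/σ'_0) = 0.42×6.2/(1+1.22)×log₁₀(96.785/40.535)
    = 1.173 × 0.37798 = 0.4434 m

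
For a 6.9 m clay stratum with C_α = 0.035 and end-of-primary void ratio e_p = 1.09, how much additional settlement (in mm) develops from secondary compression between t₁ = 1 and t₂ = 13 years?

S_s ≈ 129 mm

Secondary compression: S_s = C_α·H/(1+e_p)·log₁₀(t₂/t₁)
S_s = 0.035×6.9/(1+1.09)×log₁₀(13/1)
    = 0.1156 × 1.114 = 0.1287 m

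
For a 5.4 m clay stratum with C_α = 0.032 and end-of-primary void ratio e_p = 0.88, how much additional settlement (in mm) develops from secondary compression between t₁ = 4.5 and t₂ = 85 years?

Secondary compression: S_s = C_α·H/(1+e_p)·log₁₀(t₂/t₁)
S_s = 0.032×5.4/(1+0.88)×log₁₀(85/4.5)
    = 0.09191 × 1.276 = 0.1173 m

S_s ≈ 117 mm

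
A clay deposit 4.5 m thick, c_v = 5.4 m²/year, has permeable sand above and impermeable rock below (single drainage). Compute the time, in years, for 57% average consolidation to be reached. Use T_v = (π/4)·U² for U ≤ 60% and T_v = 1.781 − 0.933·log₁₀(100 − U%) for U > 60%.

t ≈ 0.957 years

Drainage path length: H_d = H = 4.5 m (single drainage).
U ≤ 60%: T_v = (π/4)·U² = (π/4)×0.57² = 0.25518.
t = T_v·H_d²/c_v = 0.25518×4.5²/5.4 = 0.9569 years.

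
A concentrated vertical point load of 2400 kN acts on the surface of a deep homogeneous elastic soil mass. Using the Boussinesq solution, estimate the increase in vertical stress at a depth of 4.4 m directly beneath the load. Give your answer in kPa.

Δσ_z ≈ 59.2 kPa

Boussinesq vertical stress below a point load on an elastic half-space:
Δσ_z = 3P/(2πz²) · [1 + (r/z)²]^(−5/2)
r/z = 0/4.4 = 0; [1+(r/z)²]^(−5/2) = 1.
Δσ_z = 3×2400/(2π×4.4²) × 1 = 59.19 × 1 = 59.19 kPa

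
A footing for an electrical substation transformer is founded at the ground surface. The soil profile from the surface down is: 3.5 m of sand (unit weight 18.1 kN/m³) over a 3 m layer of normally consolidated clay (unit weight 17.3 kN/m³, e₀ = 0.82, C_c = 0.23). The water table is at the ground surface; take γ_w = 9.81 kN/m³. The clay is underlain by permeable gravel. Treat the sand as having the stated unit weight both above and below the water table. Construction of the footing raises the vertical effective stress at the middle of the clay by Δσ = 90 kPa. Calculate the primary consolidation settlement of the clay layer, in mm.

S_c ≈ 193 mm

Mid-depth of clay below the ground surface: z = 3.5 + 3/2 = 5 m.
Total vertical stress at mid-clay: σ_v = 18.1×3.5 + 17.3×1.5 = 89.3 kPa.
Pore pressure: u = 9.81×(5 − 0) = 49.05 kPa.
Initial effective stress: σ'_0 = σ_v − u = 89.3 − 49.05 = 40.25 kPa.
Final effective stress: σ'_f = σ'_0 + Δσ = 40.25 + 90 = 130.25 kPa.
Normally consolidated clay, so the full stress increment lies on the virgin compression line:
S_c = C_c·H/(1+e₀)·log₁₀(σ'_f/σ'_0) = 0.23×3/(1+0.82)×log₁₀(130.25/40.25)
    = 0.37912 × 0.51001 = 0.1934 m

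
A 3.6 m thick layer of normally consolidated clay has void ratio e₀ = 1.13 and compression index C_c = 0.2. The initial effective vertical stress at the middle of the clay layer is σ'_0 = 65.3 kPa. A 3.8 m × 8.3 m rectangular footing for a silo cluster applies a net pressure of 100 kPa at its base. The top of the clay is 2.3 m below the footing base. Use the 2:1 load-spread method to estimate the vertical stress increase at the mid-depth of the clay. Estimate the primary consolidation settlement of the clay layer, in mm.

Mid-depth of clay below the footing base: z = 2.3 + 3.6/2 = 4.1 m.
Stress increase at mid-clay by the 2:1 spreading method:
Δσ = qBL/((B+z)(L+z)) = 100×3.8×8.3/((3.8+4.1)(8.3+4.1)) = 32.197 kPa
Final effective stress: σ'_f = σ'_0 + Δσ = 65.3 + 32.197 = 97.497 kPa.
Normally consolidated clay, so the full stress increment lies on the virgin compression line:
S_c = C_c·H/(1+e₀)·log₁₀(σ'_f/σ'_0) = 0.2×3.6/(1+1.13)×log₁₀(97.497/65.3)
    = 0.33803 × 0.17408 = 0.05884 m

S_c ≈ 58.8 mm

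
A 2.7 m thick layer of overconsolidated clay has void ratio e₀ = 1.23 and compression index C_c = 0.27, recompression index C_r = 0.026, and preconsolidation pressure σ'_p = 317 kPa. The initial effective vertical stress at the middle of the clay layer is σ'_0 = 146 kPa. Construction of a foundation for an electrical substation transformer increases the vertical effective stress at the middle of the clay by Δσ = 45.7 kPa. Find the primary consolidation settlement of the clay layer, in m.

Final effective stress: σ'_f = 146 + 45.7 = 191.7 kPa.
σ'_f = 191.7 ≤ σ'_p = 317 kPa, so the clay remains overconsolidated and only the recompression index applies:
S_c = C_r·H/(1+e₀)·log₁₀(σ'_f/σ'_0) = 0.026×2.7/2.23×log₁₀(191.7/146)
    = 0.031481 × 0.11827 = 0.003723 m

S_c ≈ 0.00372 m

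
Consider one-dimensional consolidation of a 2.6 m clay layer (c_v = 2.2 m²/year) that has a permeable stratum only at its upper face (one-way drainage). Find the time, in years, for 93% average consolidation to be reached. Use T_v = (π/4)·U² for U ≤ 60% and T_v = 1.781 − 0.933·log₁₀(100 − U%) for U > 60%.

t ≈ 3.05 years

Drainage path length: H_d = H = 2.6 m (single drainage).
U > 60%: T_v = 1.781 − 0.933·log₁₀(100 − 93) = 0.99252.
t = T_v·H_d²/c_v = 0.99252×2.6²/2.2 = 3.05 years.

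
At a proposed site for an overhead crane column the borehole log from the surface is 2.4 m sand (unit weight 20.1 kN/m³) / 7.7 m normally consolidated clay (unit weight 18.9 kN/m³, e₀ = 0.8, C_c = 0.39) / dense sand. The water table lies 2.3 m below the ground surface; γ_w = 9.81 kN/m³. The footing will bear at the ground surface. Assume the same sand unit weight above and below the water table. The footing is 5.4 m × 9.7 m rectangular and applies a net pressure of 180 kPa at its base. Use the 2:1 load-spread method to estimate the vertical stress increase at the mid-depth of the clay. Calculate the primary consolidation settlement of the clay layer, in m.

S_c ≈ 0.348 m

Mid-depth of clay below the ground surface: z = 2.4 + 7.7/2 = 6.25 m.
Total vertical stress at mid-clay: σ_v = 20.1×2.4 + 18.9×3.85 = 121 kPa.
Pore pressure: u = 9.81×(6.25 − 2.3) = 38.75 kPa.
Initial effective stress: σ'_0 = σ_v − u = 121 − 38.75 = 82.25 kPa.
Stress increase at mid-clay by the 2:1 spreading method:
Δσ = qBL/((B+z)(L+z)) = 180×5.4×9.7/((5.4+6.25)(9.7+6.25)) = 50.74 kPa
Final effective stress: σ'_f = σ'_0 + Δσ = 82.25 + 50.74 = 132.99 kPa.
Normally consolidated clay, so the full stress increment lies on the virgin compression line:
S_c = C_c·H/(1+e₀)·log₁₀(σ'_f/σ'_0) = 0.39×7.7/(1+0.8)×log₁₀(132.99/82.25)
    = 1.6683 × 0.20868 = 0.3481 m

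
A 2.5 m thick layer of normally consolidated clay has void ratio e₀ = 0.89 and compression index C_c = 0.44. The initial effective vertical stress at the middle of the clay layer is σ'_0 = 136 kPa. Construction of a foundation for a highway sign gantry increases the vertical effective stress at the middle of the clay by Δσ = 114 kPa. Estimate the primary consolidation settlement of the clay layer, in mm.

S_c ≈ 154 mm

Final effective stress: σ'_f = σ'_0 + Δσ = 136 + 114 = 250 kPa.
Normally consolidated clay, so the full stress increment lies on the virgin compression line:
S_c = C_c·H/(1+e₀)·log₁₀(σ'_f/σ'_0) = 0.44×2.5/(1+0.89)×log₁₀(250/136)
    = 0.58201 × 0.2644 = 0.1539 m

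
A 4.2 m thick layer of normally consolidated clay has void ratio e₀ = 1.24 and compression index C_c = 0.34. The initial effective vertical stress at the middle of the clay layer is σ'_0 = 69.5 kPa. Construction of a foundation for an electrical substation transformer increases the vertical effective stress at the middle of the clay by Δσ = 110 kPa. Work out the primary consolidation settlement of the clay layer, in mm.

Final effective stress: σ'_f = σ'_0 + Δσ = 69.5 + 110 = 179.5 kPa.
Normally consolidated clay, so the full stress increment lies on the virgin compression line:
S_c = C_c·H/(1+e₀)·log₁₀(σ'_f/σ'_0) = 0.34×4.2/(1+1.24)×log₁₀(179.5/69.5)
    = 0.6375 × 0.41208 = 0.2627 m

S_c ≈ 263 mm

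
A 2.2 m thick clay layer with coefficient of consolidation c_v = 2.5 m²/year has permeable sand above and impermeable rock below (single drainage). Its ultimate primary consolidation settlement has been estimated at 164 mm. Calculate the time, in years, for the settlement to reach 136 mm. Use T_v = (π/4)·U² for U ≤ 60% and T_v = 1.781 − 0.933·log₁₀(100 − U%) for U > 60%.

Drainage path length: H_d = H = 2.2 m (single drainage).
U = S(t)/S_ult = 136/164 = 0.8293.
U > 60%: T_v = 1.781 − 0.933·log₁₀(100 − 82.927) = 0.63125.
t = T_v·H_d²/c_v = 0.63125×2.2²/2.5 = 1.222 years.

t ≈ 1.22 years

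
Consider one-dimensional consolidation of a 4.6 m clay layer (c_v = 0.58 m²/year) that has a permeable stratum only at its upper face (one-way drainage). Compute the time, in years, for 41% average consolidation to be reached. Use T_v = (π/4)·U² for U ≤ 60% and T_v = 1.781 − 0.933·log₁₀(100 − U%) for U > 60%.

t ≈ 4.82 years

Drainage path length: H_d = H = 4.6 m (single drainage).
U ≤ 60%: T_v = (π/4)·U² = (π/4)×0.41² = 0.13203.
t = T_v·H_d²/c_v = 0.13203×4.6²/0.58 = 4.817 years.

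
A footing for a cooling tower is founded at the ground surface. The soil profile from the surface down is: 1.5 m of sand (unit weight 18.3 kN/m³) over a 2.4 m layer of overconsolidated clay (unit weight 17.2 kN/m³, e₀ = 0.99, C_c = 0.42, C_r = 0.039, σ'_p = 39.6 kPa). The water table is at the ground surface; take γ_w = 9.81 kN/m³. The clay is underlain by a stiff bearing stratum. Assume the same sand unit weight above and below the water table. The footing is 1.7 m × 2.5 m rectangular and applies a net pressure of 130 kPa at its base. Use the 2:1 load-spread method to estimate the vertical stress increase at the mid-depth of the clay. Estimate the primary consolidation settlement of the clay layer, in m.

S_c ≈ 0.0441 m

Mid-depth of clay below the ground surface: z = 1.5 + 2.4/2 = 2.7 m.
Total vertical stress at mid-clay: σ_v = 18.3×1.5 + 17.2×1.2 = 48.09 kPa.
Pore pressure: u = 9.81×(2.7 − 0) = 26.487 kPa.
Initial effective stress: σ'_0 = σ_v − u = 48.09 − 26.487 = 21.603 kPa.
Stress increase at mid-clay by the 2:1 spreading method:
Δσ = qBL/((B+z)(L+z)) = 130×1.7×2.5/((1.7+2.7)(2.5+2.7)) = 24.148 kPa
Final effective stress: σ'_f = 21.603 + 24.148 = 45.751 kPa.
σ'_f = 45.751 > σ'_p = 39.6 kPa, so the stress path crosses the preconsolidation pressure — recompression up to σ'_p, then virgin compression beyond:
S_c = H/(1+e₀)·[C_r·log₁₀(σ'_p/σ'_0) + C_c·log₁₀(σ'_f/σ'_p)]
    = 2.4/1.99 × [0.039×log₁₀(39.6/21.603) + 0.42×log₁₀(45.751/39.6)]
    = 1.206 × [0.010264 + 0.026336] = 0.04414 m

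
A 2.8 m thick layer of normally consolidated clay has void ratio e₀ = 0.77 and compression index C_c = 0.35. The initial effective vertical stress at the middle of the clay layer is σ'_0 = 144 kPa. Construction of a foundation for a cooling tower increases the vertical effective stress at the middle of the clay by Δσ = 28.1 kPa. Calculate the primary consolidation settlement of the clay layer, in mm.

Final effective stress: σ'_f = σ'_0 + Δσ = 144 + 28.1 = 172.1 kPa.
Normally consolidated clay, so the full stress increment lies on the virgin compression line:
S_c = C_c·H/(1+e₀)·log₁₀(σ'_f/σ'_0) = 0.35×2.8/(1+0.77)×log₁₀(172.1/144)
    = 0.55367 × 0.077418 = 0.04286 m

S_c ≈ 42.9 mm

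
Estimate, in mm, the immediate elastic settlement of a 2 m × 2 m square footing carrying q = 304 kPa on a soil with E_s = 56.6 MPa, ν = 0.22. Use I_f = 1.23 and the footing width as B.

Immediate (elastic) settlement: S_e = q·B·(1−ν²)/E_s · I_f.
E_s = 56.6 MPa = 56600 kPa.
S_e = 304 × 2 × (1 − 0.22²) / 56600 × 1.23
    = 304 × 2 × 0.9516 / 56600 × 1.23
    = 0.01257 m = 12.57 mm

S_e ≈ 12.6 mm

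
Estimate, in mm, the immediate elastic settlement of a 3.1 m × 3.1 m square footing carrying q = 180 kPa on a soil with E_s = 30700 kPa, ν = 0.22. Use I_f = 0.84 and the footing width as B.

S_e ≈ 14.5 mm

Immediate (elastic) settlement: S_e = q·B·(1−ν²)/E_s · I_f.
S_e = 180 × 3.1 × (1 − 0.22²) / 30700 × 0.84
    = 180 × 3.1 × 0.9516 / 30700 × 0.84
    = 0.01453 m = 14.53 mm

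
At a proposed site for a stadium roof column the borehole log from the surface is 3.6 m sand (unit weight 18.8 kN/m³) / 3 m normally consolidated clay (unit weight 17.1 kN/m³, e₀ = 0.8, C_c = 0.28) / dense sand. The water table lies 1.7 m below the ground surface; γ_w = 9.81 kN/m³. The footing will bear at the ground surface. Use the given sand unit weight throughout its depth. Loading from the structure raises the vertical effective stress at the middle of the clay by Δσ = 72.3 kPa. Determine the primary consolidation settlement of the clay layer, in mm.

S_c ≈ 160 mm

Mid-depth of clay below the ground surface: z = 3.6 + 3/2 = 5.1 m.
Total vertical stress at mid-clay: σ_v = 18.8×3.6 + 17.1×1.5 = 93.33 kPa.
Pore pressure: u = 9.81×(5.1 − 1.7) = 33.354 kPa.
Initial effective stress: σ'_0 = σ_v − u = 93.33 − 33.354 = 59.976 kPa.
Final effective stress: σ'_f = σ'_0 + Δσ = 59.976 + 72.3 = 132.28 kPa.
Normally consolidated clay, so the full stress increment lies on the virgin compression line:
S_c = C_c·H/(1+e₀)·log₁₀(σ'_f/σ'_0) = 0.28×3/(1+0.8)×log₁₀(132.28/59.976)
    = 0.46667 × 0.34352 = 0.1603 m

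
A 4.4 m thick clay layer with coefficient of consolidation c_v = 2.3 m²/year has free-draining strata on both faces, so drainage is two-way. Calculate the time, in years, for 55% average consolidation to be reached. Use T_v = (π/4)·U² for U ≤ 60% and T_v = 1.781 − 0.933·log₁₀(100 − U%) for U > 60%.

t ≈ 0.5 years

Drainage path length: H_d = H/2 = 2.2 m (double drainage).
U ≤ 60%: T_v = (π/4)·U² = (π/4)×0.55² = 0.23758.
t = T_v·H_d²/c_v = 0.23758×2.2²/2.3 = 0.5 years.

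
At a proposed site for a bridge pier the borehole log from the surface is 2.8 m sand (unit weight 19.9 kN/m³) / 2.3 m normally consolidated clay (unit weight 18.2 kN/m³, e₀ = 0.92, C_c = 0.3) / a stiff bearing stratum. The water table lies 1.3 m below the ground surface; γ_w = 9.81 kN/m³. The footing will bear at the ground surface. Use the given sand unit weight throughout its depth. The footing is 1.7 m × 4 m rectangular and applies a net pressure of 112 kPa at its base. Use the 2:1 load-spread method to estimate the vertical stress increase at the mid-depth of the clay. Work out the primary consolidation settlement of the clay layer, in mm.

Mid-depth of clay below the ground surface: z = 2.8 + 2.3/2 = 3.95 m.
Total vertical stress at mid-clay: σ_v = 19.9×2.8 + 18.2×1.15 = 76.65 kPa.
Pore pressure: u = 9.81×(3.95 − 1.3) = 25.997 kPa.
Initial effective stress: σ'_0 = σ_v − u = 76.65 − 25.997 = 50.653 kPa.
Stress increase at mid-clay by the 2:1 spreading method:
Δσ = qBL/((B+z)(L+z)) = 112×1.7×4/((1.7+3.95)(4+3.95)) = 16.956 kPa
Final effective stress: σ'_f = σ'_0 + Δσ = 50.653 + 16.956 = 67.609 kPa.
Normally consolidated clay, so the full stress increment lies on the virgin compression line:
S_c = C_c·H/(1+e₀)·log₁₀(σ'_f/σ'_0) = 0.3×2.3/(1+0.92)×log₁₀(67.609/50.653)
    = 0.35938 × 0.1254 = 0.04507 m

S_c ≈ 45.1 mm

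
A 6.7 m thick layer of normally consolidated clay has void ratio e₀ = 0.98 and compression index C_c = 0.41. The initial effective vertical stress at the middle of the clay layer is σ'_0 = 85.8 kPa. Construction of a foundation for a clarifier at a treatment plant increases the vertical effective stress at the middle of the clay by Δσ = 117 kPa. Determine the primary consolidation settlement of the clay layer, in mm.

S_c ≈ 518 mm

Final effective stress: σ'_f = σ'_0 + Δσ = 85.8 + 117 = 202.8 kPa.
Normally consolidated clay, so the full stress increment lies on the virgin compression line:
S_c = C_c·H/(1+e₀)·log₁₀(σ'_f/σ'_0) = 0.41×6.7/(1+0.98)×log₁₀(202.8/85.8)
    = 1.3874 × 0.37358 = 0.5183 m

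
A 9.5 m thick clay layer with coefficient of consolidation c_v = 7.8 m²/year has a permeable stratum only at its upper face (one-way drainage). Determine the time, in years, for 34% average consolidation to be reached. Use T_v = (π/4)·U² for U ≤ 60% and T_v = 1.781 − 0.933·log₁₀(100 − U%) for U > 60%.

t ≈ 1.05 years

Drainage path length: H_d = H = 9.5 m (single drainage).
U ≤ 60%: T_v = (π/4)·U² = (π/4)×0.34² = 0.090792.
t = T_v·H_d²/c_v = 0.090792×9.5²/7.8 = 1.051 years.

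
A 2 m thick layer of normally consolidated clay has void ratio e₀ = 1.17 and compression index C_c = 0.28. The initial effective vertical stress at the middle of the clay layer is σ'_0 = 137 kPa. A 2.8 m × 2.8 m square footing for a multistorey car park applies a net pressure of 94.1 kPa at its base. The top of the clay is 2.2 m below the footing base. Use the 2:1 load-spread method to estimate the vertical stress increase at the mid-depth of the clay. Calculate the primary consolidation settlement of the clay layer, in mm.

Mid-depth of clay below the footing base: z = 2.2 + 2/2 = 3.2 m.
Stress increase at mid-clay by the 2:1 spreading method:
Δσ = qBL/((B+z)(L+z)) = 94.1×2.8×2.8/((2.8+3.2)(2.8+3.2)) = 20.493 kPa
Final effective stress: σ'_f = σ'_0 + Δσ = 137 + 20.493 = 157.49 kPa.
Normally consolidated clay, so the full stress increment lies on the virgin compression line:
S_c = C_c·H/(1+e₀)·log₁₀(σ'_f/σ'_0) = 0.28×2/(1+1.17)×log₁₀(157.49/137)
    = 0.25806 × 0.060532 = 0.01562 m

S_c ≈ 15.6 mm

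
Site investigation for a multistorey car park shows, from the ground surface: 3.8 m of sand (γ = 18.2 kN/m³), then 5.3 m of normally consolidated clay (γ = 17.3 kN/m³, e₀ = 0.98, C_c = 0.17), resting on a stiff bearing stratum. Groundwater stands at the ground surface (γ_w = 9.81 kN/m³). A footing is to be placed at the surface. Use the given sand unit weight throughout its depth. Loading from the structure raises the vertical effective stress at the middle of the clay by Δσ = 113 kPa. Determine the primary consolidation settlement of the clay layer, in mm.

Mid-depth of clay below the ground surface: z = 3.8 + 5.3/2 = 6.45 m.
Total vertical stress at mid-clay: σ_v = 18.2×3.8 + 17.3×2.65 = 115 kPa.
Pore pressure: u = 9.81×(6.45 − 0) = 63.275 kPa.
Initial effective stress: σ'_0 = σ_v − u = 115 − 63.275 = 51.725 kPa.
Final effective stress: σ'_f = σ'_0 + Δσ = 51.725 + 113 = 164.72 kPa.
Normally consolidated clay, so the full stress increment lies on the virgin compression line:
S_c = C_c·H/(1+e₀)·log₁₀(σ'_f/σ'_0) = 0.17×5.3/(1+0.98)×log₁₀(164.72/51.725)
    = 0.45505 × 0.50305 = 0.2289 m

S_c ≈ 229 mm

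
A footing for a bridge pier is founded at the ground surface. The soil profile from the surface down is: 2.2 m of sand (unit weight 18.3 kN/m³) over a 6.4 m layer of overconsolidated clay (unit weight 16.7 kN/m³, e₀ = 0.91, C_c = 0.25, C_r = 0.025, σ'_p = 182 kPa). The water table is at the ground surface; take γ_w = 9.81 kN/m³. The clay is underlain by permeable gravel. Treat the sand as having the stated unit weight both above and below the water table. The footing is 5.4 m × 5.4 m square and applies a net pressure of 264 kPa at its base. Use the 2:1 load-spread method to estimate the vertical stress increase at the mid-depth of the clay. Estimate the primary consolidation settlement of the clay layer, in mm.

S_c ≈ 35.1 mm

Mid-depth of clay below the ground surface: z = 2.2 + 6.4/2 = 5.4 m.
Total vertical stress at mid-clay: σ_v = 18.3×2.2 + 16.7×3.2 = 93.7 kPa.
Pore pressure: u = 9.81×(5.4 − 0) = 52.974 kPa.
Initial effective stress: σ'_0 = σ_v − u = 93.7 − 52.974 = 40.726 kPa.
Stress increase at mid-clay by the 2:1 spreading method:
Δσ = qBL/((B+z)(L+z)) = 264×5.4×5.4/((5.4+5.4)(5.4+5.4)) = 66 kPa
Final effective stress: σ'_f = 40.726 + 66 = 106.73 kPa.
σ'_f = 106.73 ≤ σ'_p = 182 kPa, so the clay remains overconsolidated and only the recompression index applies:
S_c = C_r·H/(1+e₀)·log₁₀(σ'_f/σ'_0) = 0.025×6.4/1.91×log₁₀(106.73/40.726)
    = 0.08377 × 0.41841 = 0.03505 m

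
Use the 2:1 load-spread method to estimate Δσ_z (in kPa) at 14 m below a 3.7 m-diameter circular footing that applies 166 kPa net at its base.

By the 2:1 method the load spreads at 1 horizontal : 2 vertical, so at depth z the loaded area has grown by z in each plan dimension:
Δσ ≈ qD²/(D+z)² = 166×3.7²/(3.7+14)² = 7.2538 kPa

Δσ_z ≈ 7.25 kPa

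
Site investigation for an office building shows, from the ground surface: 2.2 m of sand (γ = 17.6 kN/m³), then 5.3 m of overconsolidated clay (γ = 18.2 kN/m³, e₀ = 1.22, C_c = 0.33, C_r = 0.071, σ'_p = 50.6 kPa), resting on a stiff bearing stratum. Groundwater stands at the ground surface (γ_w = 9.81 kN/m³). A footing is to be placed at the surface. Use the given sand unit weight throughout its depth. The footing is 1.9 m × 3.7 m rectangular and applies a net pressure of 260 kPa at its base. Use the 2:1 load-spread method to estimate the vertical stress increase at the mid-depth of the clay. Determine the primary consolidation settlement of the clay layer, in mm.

S_c ≈ 135 mm

Mid-depth of clay below the ground surface: z = 2.2 + 5.3/2 = 4.85 m.
Total vertical stress at mid-clay: σ_v = 17.6×2.2 + 18.2×2.65 = 86.95 kPa.
Pore pressure: u = 9.81×(4.85 − 0) = 47.578 kPa.
Initial effective stress: σ'_0 = σ_v − u = 86.95 − 47.578 = 39.372 kPa.
Stress increase at mid-clay by the 2:1 spreading method:
Δσ = qBL/((B+z)(L+z)) = 260×1.9×3.7/((1.9+4.85)(3.7+4.85)) = 31.671 kPa
Final effective stress: σ'_f = 39.372 + 31.671 = 71.043 kPa.
σ'_f = 71.043 > σ'_p = 50.6 kPa, so the stress path crosses the preconsolidation pressure — recompression up to σ'_p, then virgin compression beyond:
S_c = H/(1+e₀)·[C_r·log₁₀(σ'_p/σ'_0) + C_c·log₁₀(σ'_f/σ'_p)]
    = 5.3/2.22 × [0.071×log₁₀(50.6/39.372) + 0.33×log₁₀(71.043/50.6)]
    = 2.3874 × [0.0077364 + 0.048632] = 0.1346 m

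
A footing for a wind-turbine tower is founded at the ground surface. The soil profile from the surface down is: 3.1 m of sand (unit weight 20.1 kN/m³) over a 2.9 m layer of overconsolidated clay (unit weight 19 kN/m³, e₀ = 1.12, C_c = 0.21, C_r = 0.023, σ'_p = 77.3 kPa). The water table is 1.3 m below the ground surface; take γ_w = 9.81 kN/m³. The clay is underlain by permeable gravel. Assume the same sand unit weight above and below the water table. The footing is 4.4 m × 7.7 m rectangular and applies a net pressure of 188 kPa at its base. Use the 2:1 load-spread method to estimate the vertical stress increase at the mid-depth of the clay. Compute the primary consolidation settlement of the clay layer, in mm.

S_c ≈ 54.6 mm

Mid-depth of clay below the ground surface: z = 3.1 + 2.9/2 = 4.55 m.
Total vertical stress at mid-clay: σ_v = 20.1×3.1 + 19×1.45 = 89.86 kPa.
Pore pressure: u = 9.81×(4.55 − 1.3) = 31.883 kPa.
Initial effective stress: σ'_0 = σ_v − u = 89.86 − 31.883 = 57.977 kPa.
Stress increase at mid-clay by the 2:1 spreading method:
Δσ = qBL/((B+z)(L+z)) = 188×4.4×7.7/((4.4+4.55)(7.7+4.55)) = 58.095 kPa
Final effective stress: σ'_f = 57.977 + 58.095 = 116.07 kPa.
σ'_f = 116.07 > σ'_p = 77.3 kPa, so the stress path crosses the preconsolidation pressure — recompression up to σ'_p, then virgin compression beyond:
S_c = H/(1+e₀)·[C_r·log₁₀(σ'_p/σ'_0) + C_c·log₁₀(σ'_f/σ'_p)]
    = 2.9/2.12 × [0.023×log₁₀(77.3/57.977) + 0.21×log₁₀(116.07/77.3)]
    = 1.3679 × [0.0028732 + 0.037074] = 0.05464 m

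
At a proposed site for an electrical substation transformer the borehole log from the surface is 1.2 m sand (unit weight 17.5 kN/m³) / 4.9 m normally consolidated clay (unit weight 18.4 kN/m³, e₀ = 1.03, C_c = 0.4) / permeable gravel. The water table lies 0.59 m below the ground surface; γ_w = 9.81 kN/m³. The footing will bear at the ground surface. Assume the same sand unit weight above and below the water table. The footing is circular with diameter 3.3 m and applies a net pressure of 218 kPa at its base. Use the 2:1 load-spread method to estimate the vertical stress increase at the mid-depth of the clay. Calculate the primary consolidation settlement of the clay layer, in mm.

Mid-depth of clay below the ground surface: z = 1.2 + 4.9/2 = 3.65 m.
Total vertical stress at mid-clay: σ_v = 17.5×1.2 + 18.4×2.45 = 66.08 kPa.
Pore pressure: u = 9.81×(3.65 − 0.59) = 30.019 kPa.
Initial effective stress: σ'_0 = σ_v − u = 66.08 − 30.019 = 36.061 kPa.
Stress increase at mid-clay by the 2:1 spreading method:
Δσ ≈ qD²/(D+z)² = 218×3.3²/(3.3+3.65)² = 49.149 kPa
Final effective stress: σ'_f = σ'_0 + Δσ = 36.061 + 49.149 = 85.21 kPa.
Normally consolidated clay, so the full stress increment lies on the virgin compression line:
S_c = C_c·H/(1+e₀)·log₁₀(σ'_f/σ'_0) = 0.4×4.9/(1+1.03)×log₁₀(85.21/36.061)
    = 0.96552 × 0.37345 = 0.3606 m

S_c ≈ 361 mm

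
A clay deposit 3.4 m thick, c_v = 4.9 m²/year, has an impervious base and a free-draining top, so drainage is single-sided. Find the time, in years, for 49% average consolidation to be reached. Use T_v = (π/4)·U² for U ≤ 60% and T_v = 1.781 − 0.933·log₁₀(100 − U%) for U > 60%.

t ≈ 0.445 years

Drainage path length: H_d = H = 3.4 m (single drainage).
U ≤ 60%: T_v = (π/4)·U² = (π/4)×0.49² = 0.18857.
t = T_v·H_d²/c_v = 0.18857×3.4²/4.9 = 0.4449 years.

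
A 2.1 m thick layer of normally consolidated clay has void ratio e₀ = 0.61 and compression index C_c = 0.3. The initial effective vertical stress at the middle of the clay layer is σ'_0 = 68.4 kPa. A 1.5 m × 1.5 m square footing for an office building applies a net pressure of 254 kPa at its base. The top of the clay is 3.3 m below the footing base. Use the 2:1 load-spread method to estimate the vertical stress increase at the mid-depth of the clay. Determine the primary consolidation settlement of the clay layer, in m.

Mid-depth of clay below the footing base: z = 3.3 + 2.1/2 = 4.35 m.
Stress increase at mid-clay by the 2:1 spreading method:
Δσ = qBL/((B+z)(L+z)) = 254×1.5×1.5/((1.5+4.35)(1.5+4.35)) = 16.7 kPa
Final effective stress: σ'_f = σ'_0 + Δσ = 68.4 + 16.7 = 85.1 kPa.
Normally consolidated clay, so the full stress increment lies on the virgin compression line:
S_c = C_c·H/(1+e₀)·log₁₀(σ'_f/σ'_0) = 0.3×2.1/(1+0.61)×log₁₀(85.1/68.4)
    = 0.3913 × 0.094873 = 0.03712 m

S_c ≈ 0.0371 m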